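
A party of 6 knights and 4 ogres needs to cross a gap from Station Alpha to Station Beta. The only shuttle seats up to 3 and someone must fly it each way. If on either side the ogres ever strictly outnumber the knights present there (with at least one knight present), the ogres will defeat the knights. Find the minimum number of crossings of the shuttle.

9

Counting alone: each trip to Station Beta takes at most 3 across and each return brings at least 1 back, so after t trips out (and t−1 returns) at most 3t − (t−1) of the 10 are across; that first reaches 10 at t = 5, so at least 9 crossings are needed.
The plan below uses exactly 9 crossings, so it is optimal:
1. 2 ogres → Station Beta.  (Station Alpha: 6K 2O; Station Beta: 0K 2O)
2. 1 ogre ← Station Alpha.  (Station Alpha: 6K 3O; Station Beta: 0K 1O)
3. 3 ogres → Station Beta.  (Station Alpha: 6K 0O; Station Beta: 0K 4O)
4. 1 ogre ← Station Alpha.  (Station Alpha: 6K 1O; Station Beta: 0K 3O)
5. 3 knights → Station Beta.  (Station Alpha: 3K 1O; Station Beta: 3K 3O)
6. 1 ogre ← Station Alpha.  (Station Alpha: 3K 2O; Station Beta: 3K 2O)
7. 1 knight and 2 ogres → Station Beta.  (Station Alpha: 2K 0O; Station Beta: 4K 4O)
8. 1 ogre ← Station Alpha.  (Station Alpha: 2K 1O; Station Beta: 4K 3O)
9. 2 knights and 1 ogre → Station Beta.  (Station Alpha: 0K 0O; Station Beta: 6K 4O)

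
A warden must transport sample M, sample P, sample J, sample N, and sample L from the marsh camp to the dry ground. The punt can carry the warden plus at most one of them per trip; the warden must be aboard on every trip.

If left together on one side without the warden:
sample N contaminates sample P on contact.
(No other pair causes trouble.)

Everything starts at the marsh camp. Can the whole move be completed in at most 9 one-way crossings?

Yes — this plan uses 9 crossings (≤ 9):
1. Warden goes to the dry ground with sample P.
2. Warden goes back to the marsh camp alone.
3. Warden goes to the dry ground with sample M.
4. Warden goes back to the marsh camp alone.
5. Warden goes to the dry ground with sample J.
6. Warden goes back to the marsh camp alone.
7. Warden goes to the dry ground with sample L.
8. Warden goes back to the marsh camp alone.
9. Warden goes to the dry ground with sample N.

Yes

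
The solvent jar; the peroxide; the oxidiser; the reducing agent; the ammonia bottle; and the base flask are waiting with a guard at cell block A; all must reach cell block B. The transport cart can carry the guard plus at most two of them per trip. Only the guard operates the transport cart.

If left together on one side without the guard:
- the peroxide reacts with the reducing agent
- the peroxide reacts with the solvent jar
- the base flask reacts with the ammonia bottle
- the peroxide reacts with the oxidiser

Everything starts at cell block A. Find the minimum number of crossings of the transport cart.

7

Counting alone: the guard can take at most 2 across per trip to cell block B, so moving all 6 needs at least 3 loaded trips out, with a return between consecutive ones — at least 5 crossings.
The safety rule pushes this higher. Following every safe sequence of crossings, the most of the 6 that can be at cell block B as the transport cart arrives there on crossing 5 is 5 — never all 6.
So no plan with fewer than 7 crossings exists, and this one achieves 7:
1. Guard goes to cell block B with the ammonia bottle and the peroxide.  [cell block A: the base flask, the oxidiser, the reducing agent, the solvent jar | cell block B: the ammonia bottle, the peroxide]
2. Guard goes back to cell block A alone.  [cell block A: the base flask, the oxidiser, the reducing agent, the solvent jar | cell block B: the ammonia bottle, the peroxide]
3. Guard goes to cell block B with the solvent jar.  [cell block A: the base flask, the oxidiser, the reducing agent | cell block B: the ammonia bottle, the peroxide, the solvent jar]
4. Guard goes back to cell block A with the peroxide.  [cell block A: the base flask, the oxidiser, the peroxide, the reducing agent | cell block B: the ammonia bottle, the solvent jar]
5. Guard goes to cell block B with the oxidiser and the reducing agent.  [cell block A: the base flask, the peroxide | cell block B: the ammonia bottle, the oxidiser, the reducing agent, the solvent jar]
6. Guard goes back to cell block A alone.  [cell block A: the base flask, the peroxide | cell block B: the ammonia bottle, the oxidiser, the reducing agent, the solvent jar]
7. Guard goes to cell block B with the base flask and the peroxide.  [cell block A: — | cell block B: the ammonia bottle, the base flask, the oxidiser, the peroxide, the reducing agent, the solvent jar]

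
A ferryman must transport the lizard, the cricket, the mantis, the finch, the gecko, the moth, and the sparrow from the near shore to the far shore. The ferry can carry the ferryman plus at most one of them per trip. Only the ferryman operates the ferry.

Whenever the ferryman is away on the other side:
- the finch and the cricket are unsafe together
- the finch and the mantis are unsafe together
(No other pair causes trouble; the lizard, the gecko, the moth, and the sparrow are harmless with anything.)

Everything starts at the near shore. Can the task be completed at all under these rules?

1. Ferryman goes to the far shore with the finch.
2. Ferryman goes back to the near shore alone.
3. Ferryman goes to the far shore with the lizard.
4. Ferryman goes back to the near shore alone.
5. Ferryman goes to the far shore with the cricket.
6. Ferryman goes back to the near shore with the finch.
7. Ferryman goes to the far shore with the mantis.
8. Ferryman goes back to the near shore alone.
9. Ferryman goes to the far shore with the gecko.
10. Ferryman goes back to the near shore alone.
11. Ferryman goes to the far shore with the moth.
12. Ferryman goes back to the near shore alone.
13. Ferryman goes to the far shore with the sparrow.
14. Ferryman goes back to the near shore alone.
15. Ferryman goes to the far shore with the finch.

Yes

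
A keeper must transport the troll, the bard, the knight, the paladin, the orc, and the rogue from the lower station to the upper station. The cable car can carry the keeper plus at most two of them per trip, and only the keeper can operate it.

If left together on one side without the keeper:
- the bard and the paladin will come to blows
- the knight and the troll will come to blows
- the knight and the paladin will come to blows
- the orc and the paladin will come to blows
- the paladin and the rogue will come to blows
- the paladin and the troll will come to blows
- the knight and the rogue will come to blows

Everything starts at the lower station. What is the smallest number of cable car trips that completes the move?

Counting alone: the keeper can take at most 2 across per trip to the upper station, so moving all 6 needs at least 3 loaded trips out, with a return between consecutive ones — at least 5 crossings.
The safety rule pushes this higher. Following every safe sequence of crossings, the most of the 6 that can be at the upper station as the cable car arrives there on crossings 5, 7 is 4, 5 respectively — never all 6.
So no plan with fewer than 9 crossings exists, and this one achieves 9:
1. Keeper goes to the upper station with the knight and the paladin.  [the lower station: the bard, the orc, the rogue, the troll | the upper station: the knight, the paladin]
2. Keeper goes back to the lower station with the knight.  [the lower station: the bard, the knight, the orc, the rogue, the troll | the upper station: the paladin]
3. Keeper goes to the upper station with the rogue and the troll.  [the lower station: the bard, the knight, the orc | the upper station: the paladin, the rogue, the troll]
4. Keeper goes back to the lower station with the paladin.  [the lower station: the bard, the knight, the orc, the paladin | the upper station: the rogue, the troll]
5. Keeper goes to the upper station with the bard and the paladin.  [the lower station: the knight, the orc | the upper station: the bard, the paladin, the rogue, the troll]
6. Keeper goes back to the lower station with the paladin.  [the lower station: the knight, the orc, the paladin | the upper station: the bard, the rogue, the troll]
7. Keeper goes to the upper station with the knight and the orc.  [the lower station: the paladin | the upper station: the bard, the knight, the orc, the rogue, the troll]
8. Keeper goes back to the lower station with the knight.  [the lower station: the knight, the paladin | the upper station: the bard, the orc, the rogue, the troll]
9. Keeper goes to the upper station with the knight and the paladin.  [the lower station: — | the upper station: the bard, the knight, the orc, the paladin, the rogue, the troll]

9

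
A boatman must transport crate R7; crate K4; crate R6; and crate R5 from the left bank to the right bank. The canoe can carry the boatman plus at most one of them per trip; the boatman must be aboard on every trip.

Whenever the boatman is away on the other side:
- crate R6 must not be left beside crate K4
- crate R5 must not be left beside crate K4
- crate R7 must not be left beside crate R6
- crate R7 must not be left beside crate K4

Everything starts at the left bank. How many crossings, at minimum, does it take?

Whatever the first load, the items left behind include a forbidden pair without the boatman. No opening move is safe, so no plan exists.

impossible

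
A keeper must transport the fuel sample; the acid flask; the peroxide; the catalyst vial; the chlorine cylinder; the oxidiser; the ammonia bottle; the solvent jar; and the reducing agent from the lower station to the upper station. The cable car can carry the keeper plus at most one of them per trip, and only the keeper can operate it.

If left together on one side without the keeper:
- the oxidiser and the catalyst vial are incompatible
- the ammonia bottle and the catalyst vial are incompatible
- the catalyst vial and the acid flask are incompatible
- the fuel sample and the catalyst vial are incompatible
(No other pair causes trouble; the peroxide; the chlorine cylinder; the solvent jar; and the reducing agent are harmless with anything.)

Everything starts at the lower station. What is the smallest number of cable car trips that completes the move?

Following every safe sequence of crossings from the start, the most of the 9 that can be at the upper station as the cable car arrives there on crossings 1, 3, 5, 7, 9, 11 is 1, 2, 3, 4, 5, 6 respectively; the best ever achieved is 6 of 9.
From crossing 13 on, no configuration arises that was not already reachable earlier: only 176 distinct safe configurations (who is on which side, and where the cable car is) can ever be reached, none of them has everyone across, and every continuation just revisits them. So no valid plan exists.

impossible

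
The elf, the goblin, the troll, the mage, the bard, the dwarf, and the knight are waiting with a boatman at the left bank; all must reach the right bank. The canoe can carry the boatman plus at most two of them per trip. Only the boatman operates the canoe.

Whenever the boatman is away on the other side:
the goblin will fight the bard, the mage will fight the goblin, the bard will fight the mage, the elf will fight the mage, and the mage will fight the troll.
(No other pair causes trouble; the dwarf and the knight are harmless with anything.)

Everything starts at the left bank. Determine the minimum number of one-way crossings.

Counting alone: the boatman can take at most 2 across per trip to the right bank, so moving all 7 needs at least 4 loaded trips out, with a return between consecutive ones — at least 7 crossings.
The safety rule pushes this higher. Following every safe sequence of crossings, the most of the 7 that can be at the right bank as the canoe arrives there on crossings 7, 9 is 5, 6 respectively — never all 7.
So no plan with fewer than 11 crossings exists, and this one achieves 11:
1. Boatman goes to the right bank with the goblin and the mage.  [the left bank: the bard, the dwarf, the elf, the knight, the troll | the right bank: the goblin, the mage]
2. Boatman goes back to the left bank with the goblin.  [the left bank: the bard, the dwarf, the elf, the goblin, the knight, the troll | the right bank: the mage]
3. Boatman goes to the right bank with the elf and the goblin.  [the left bank: the bard, the dwarf, the knight, the troll | the right bank: the elf, the goblin, the mage]
4. Boatman goes back to the left bank with the mage.  [the left bank: the bard, the dwarf, the knight, the mage, the troll | the right bank: the elf, the goblin]
5. Boatman goes to the right bank with the mage and the troll.  [the left bank: the bard, the dwarf, the knight | the right bank: the elf, the goblin, the mage, the troll]
6. Boatman goes back to the left bank with the mage.  [the left bank: the bard, the dwarf, the knight, the mage | the right bank: the elf, the goblin, the troll]
7. Boatman goes to the right bank with the dwarf and the mage.  [the left bank: the bard, the knight | the right bank: the dwarf, the elf, the goblin, the mage, the troll]
8. Boatman goes back to the left bank with the mage.  [the left bank: the bard, the knight, the mage | the right bank: the dwarf, the elf, the goblin, the troll]
9. Boatman goes to the right bank with the knight and the mage.  [the left bank: the bard | the right bank: the dwarf, the elf, the goblin, the knight, the mage, the troll]
10. Boatman goes back to the left bank with the mage.  [the left bank: the bard, the mage | the right bank: the dwarf, the elf, the goblin, the knight, the troll]
11. Boatman goes to the right bank with the bard and the mage.  [the left bank: — | the right bank: the bard, the dwarf, the elf, the goblin, the knight, the mage, the troll]

11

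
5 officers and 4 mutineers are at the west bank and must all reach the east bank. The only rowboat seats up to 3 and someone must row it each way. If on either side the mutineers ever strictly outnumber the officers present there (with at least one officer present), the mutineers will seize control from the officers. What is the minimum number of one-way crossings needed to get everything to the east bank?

7

Counting alone: each trip to the east bank takes at most 3 across and each return brings at least 1 back, so after t trips out (and t−1 returns) at most 3t − (t−1) of the 9 are across; that first reaches 9 at t = 4, so at least 7 crossings are needed.
The plan below uses exactly 7 crossings, so it is optimal:
1. 3 mutineers → the east bank.  (the west bank: 5O 1M; the east bank: 0O 3M)
2. 1 mutineer ← the west bank.  (the west bank: 5O 2M; the east bank: 0O 2M)
3. 3 officers → the east bank.  (the west bank: 2O 2M; the east bank: 3O 2M)
4. 1 officer ← the west bank.  (the west bank: 3O 2M; the east bank: 2O 2M)
5. 2 officers and 1 mutineer → the east bank.  (the west bank: 1O 1M; the east bank: 4O 3M)
6. 1 officer ← the west bank.  (the west bank: 2O 1M; the east bank: 3O 3M)
7. 2 officers and 1 mutineer → the east bank.  (the west bank: 0O 0M; the east bank: 5O 4M)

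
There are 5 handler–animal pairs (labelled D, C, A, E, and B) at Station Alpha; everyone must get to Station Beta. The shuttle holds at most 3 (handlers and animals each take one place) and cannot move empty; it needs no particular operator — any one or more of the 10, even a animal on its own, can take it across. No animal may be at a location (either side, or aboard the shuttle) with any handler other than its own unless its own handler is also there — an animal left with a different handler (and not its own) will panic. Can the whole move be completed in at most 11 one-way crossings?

Yes

Yes — this plan uses 11 crossings (≤ 11):
1. animal D and handler D cross → Station Beta.
2. handler D crosses ← Station Alpha.
3. animal A, animal C, and animal E cross → Station Beta.
4. animal D crosses ← Station Alpha.
5. handler A, handler C, and handler E cross → Station Beta.
6. animal C and handler C cross ← Station Alpha.
7. handler B, handler C, and handler D cross → Station Beta.
8. animal A crosses ← Station Alpha.
9. animal C and animal D cross → Station Beta.
10. animal D crosses ← Station Alpha.
11. animal A, animal B, and animal D cross → Station Beta.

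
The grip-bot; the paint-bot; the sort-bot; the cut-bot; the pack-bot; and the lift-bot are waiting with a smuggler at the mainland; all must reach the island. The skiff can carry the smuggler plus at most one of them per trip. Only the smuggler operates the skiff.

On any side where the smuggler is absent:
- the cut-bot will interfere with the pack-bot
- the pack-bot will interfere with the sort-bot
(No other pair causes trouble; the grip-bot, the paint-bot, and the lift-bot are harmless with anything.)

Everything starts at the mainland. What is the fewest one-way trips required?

Counting alone: the smuggler can take at most 1 across per trip to the island, so moving all 6 needs at least 6 loaded trips out, with a return between consecutive ones — at least 11 crossings.
The safety rule pushes this higher. Following every safe sequence of crossings, the most of the 6 that can be at the island as the skiff arrives there on crossing 11 is 5 — never all 6.
So no plan with fewer than 13 crossings exists, and this one achieves 13:
1. Smuggler goes to the island with the pack-bot.  [the mainland: the cut-bot, the grip-bot, the lift-bot, the paint-bot, the sort-bot | the island: the pack-bot]
2. Smuggler goes back to the mainland alone.  [the mainland: the cut-bot, the grip-bot, the lift-bot, the paint-bot, the sort-bot | the island: the pack-bot]
3. Smuggler goes to the island with the grip-bot.  [the mainland: the cut-bot, the lift-bot, the paint-bot, the sort-bot | the island: the grip-bot, the pack-bot]
4. Smuggler goes back to the mainland alone.  [the mainland: the cut-bot, the lift-bot, the paint-bot, the sort-bot | the island: the grip-bot, the pack-bot]
5. Smuggler goes to the island with the paint-bot.  [the mainland: the cut-bot, the lift-bot, the sort-bot | the island: the grip-bot, the pack-bot, the paint-bot]
6. Smuggler goes back to the mainland alone.  [the mainland: the cut-bot, the lift-bot, the sort-bot | the island: the grip-bot, the pack-bot, the paint-bot]
7. Smuggler goes to the island with the sort-bot.  [the mainland: the cut-bot, the lift-bot | the island: the grip-bot, the pack-bot, the paint-bot, the sort-bot]
8. Smuggler goes back to the mainland with the pack-bot.  [the mainland: the cut-bot, the lift-bot, the pack-bot | the island: the grip-bot, the paint-bot, the sort-bot]
9. Smuggler goes to the island with the cut-bot.  [the mainland: the lift-bot, the pack-bot | the island: the cut-bot, the grip-bot, the paint-bot, the sort-bot]
10. Smuggler goes back to the mainland alone.  [the mainland: the lift-bot, the pack-bot | the island: the cut-bot, the grip-bot, the paint-bot, the sort-bot]
11. Smuggler goes to the island with the lift-bot.  [the mainland: the pack-bot | the island: the cut-bot, the grip-bot, the lift-bot, the paint-bot, the sort-bot]
12. Smuggler goes back to the mainland alone.  [the mainland: the pack-bot | the island: the cut-bot, the grip-bot, the lift-bot, the paint-bot, the sort-bot]
13. Smuggler goes to the island with the pack-bot.  [the mainland: — | the island: the cut-bot, the grip-bot, the lift-bot, the pack-bot, the paint-bot, the sort-bot]

13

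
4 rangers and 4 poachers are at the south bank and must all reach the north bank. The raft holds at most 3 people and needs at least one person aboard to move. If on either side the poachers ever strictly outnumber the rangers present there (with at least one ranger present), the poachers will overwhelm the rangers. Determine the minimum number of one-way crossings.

9

Counting alone: each trip to the north bank takes at most 3 across and each return brings at least 1 back, so after t trips out (and t−1 returns) at most 3t − (t−1) of the 8 are across; that first reaches 8 at t = 4, so at least 7 crossings are needed.
The safety rule pushes this higher. Following every safe sequence of crossings, the most of the 8 that can be at the north bank as the raft arrives there on crossing 7 is 7 — never all 8.
So no plan with fewer than 9 crossings exists, and this one achieves 9:
1. 2 poachers → the north bank.  (the south bank: 4R 2P; the north bank: 0R 2P)
2. 1 poacher ← the south bank.  (the south bank: 4R 3P; the north bank: 0R 1P)
3. 3 poachers → the north bank.  (the south bank: 4R 0P; the north bank: 0R 4P)
4. 1 poacher ← the south bank.  (the south bank: 4R 1P; the north bank: 0R 3P)
5. 3 rangers → the north bank.  (the south bank: 1R 1P; the north bank: 3R 3P)
6. 1 ranger and 1 poacher ← the south bank.  (the south bank: 2R 2P; the north bank: 2R 2P)
7. 2 rangers → the north bank.  (the south bank: 0R 2P; the north bank: 4R 2P)
8. 1 poacher ← the south bank.  (the south bank: 0R 3P; the north bank: 4R 1P)
9. 3 poachers → the north bank.  (the south bank: 0R 0P; the north bank: 4R 4P)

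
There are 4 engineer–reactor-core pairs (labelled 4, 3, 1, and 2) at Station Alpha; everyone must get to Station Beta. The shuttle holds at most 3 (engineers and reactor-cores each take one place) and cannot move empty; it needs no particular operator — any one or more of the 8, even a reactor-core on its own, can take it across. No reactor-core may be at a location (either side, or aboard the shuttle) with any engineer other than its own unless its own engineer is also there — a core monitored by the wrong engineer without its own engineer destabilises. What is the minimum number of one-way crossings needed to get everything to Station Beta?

Counting alone: each trip to Station Beta takes at most 3 across and each return brings at least 1 back, so after t trips out (and t−1 returns) at most 3t − (t−1) of the 8 are across; that first reaches 8 at t = 4, so at least 7 crossings are needed.
The safety rule pushes this higher. Following every safe sequence of crossings, the most of the 8 that can be at Station Beta as the shuttle arrives there on crossing 7 is 7 — never all 8.
So no plan with fewer than 9 crossings exists, and this one achieves 9:
1. engineer 4 and reactor-core 4 cross → Station Beta.
2. engineer 4 crosses ← Station Alpha.
3. engineer 3, engineer 4, and reactor-core 3 cross → Station Beta.
4. engineer 4 and reactor-core 4 cross ← Station Alpha.
5. engineer 1, engineer 2, and engineer 4 cross → Station Beta.
6. reactor-core 3 crosses ← Station Alpha.
7. reactor-core 3 and reactor-core 4 cross → Station Beta.
8. reactor-core 4 crosses ← Station Alpha.
9. reactor-core 1, reactor-core 2, and reactor-core 4 cross → Station Beta.

9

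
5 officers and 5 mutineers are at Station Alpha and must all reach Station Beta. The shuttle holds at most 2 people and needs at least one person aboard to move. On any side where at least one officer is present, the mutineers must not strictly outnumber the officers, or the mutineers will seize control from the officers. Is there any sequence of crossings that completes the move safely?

Following every safe sequence of crossings from the start, the most of the 10 that can be at Station Beta as the shuttle arrives there on crossings 1, 3, 5, 7 is 2, 3, 4, 5 respectively; the best ever achieved is 5 of 10.
From crossing 9 on, no configuration arises that was not already reachable earlier: only 13 distinct safe configurations (who is on which side, and where the shuttle is) can ever be reached, none of them has everyone across, and every continuation just revisits them. They are: 0 officers + 0 mutineers across (shuttle back at the start); 0 officers + 1 mutineer across (shuttle there); 0 officers + 1 mutineer across (shuttle back at the start); 0 officers + 2 mutineers across (shuttle there); 0 officers + 2 mutineers across (shuttle back at the start); 0 officers + 3 mutineers across (shuttle there); 0 officers + 3 mutineers across (shuttle back at the start); 0 officers + 4 mutineers across (shuttle there); 0 officers + 4 mutineers across (shuttle back at the start); 0 officers + 5 mutineers across (shuttle there); 1 officer + 1 mutineer across (shuttle there); 1 officer + 1 mutineer across (shuttle back at the start); 2 officers + 2 mutineers across (shuttle there). So no valid plan exists.

No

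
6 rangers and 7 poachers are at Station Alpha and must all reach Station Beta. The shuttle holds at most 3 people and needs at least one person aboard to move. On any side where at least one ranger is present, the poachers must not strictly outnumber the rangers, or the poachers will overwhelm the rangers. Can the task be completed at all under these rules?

The poachers already outnumber the rangers at Station Alpha before anyone moves, so the starting position itself is disallowed.

No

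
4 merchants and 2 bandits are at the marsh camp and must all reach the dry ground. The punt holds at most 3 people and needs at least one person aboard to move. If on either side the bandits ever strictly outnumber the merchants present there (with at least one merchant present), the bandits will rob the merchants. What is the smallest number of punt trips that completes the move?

Counting alone: each trip to the dry ground takes at most 3 across and each return brings at least 1 back, so after t trips out (and t−1 returns) at most 3t − (t−1) of the 6 are across; that first reaches 6 at t = 3, so at least 5 crossings are needed.
The plan below uses exactly 5 crossings, so it is optimal:
1. 2 bandits → the dry ground.  (the marsh camp: 4M 0B; the dry ground: 0M 2B)
2. 1 bandit ← the marsh camp.  (the marsh camp: 4M 1B; the dry ground: 0M 1B)
3. 2 merchants and 1 bandit → the dry ground.  (the marsh camp: 2M 0B; the dry ground: 2M 2B)
4. 1 bandit ← the marsh camp.  (the marsh camp: 2M 1B; the dry ground: 2M 1B)
5. 2 merchants and 1 bandit → the dry ground.  (the marsh camp: 0M 0B; the dry ground: 4M 2B)

5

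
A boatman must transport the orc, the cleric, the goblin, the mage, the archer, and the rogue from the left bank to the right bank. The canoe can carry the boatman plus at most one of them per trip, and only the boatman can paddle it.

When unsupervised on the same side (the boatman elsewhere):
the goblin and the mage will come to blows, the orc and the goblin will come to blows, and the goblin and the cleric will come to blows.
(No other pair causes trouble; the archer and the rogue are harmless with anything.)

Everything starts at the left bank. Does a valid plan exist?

Following every safe sequence of crossings from the start, the most of the 6 that can be at the right bank as the canoe arrives there on crossings 1, 3, 5, 7 is 1, 2, 3, 4 respectively; the best ever achieved is 4 of 6.
From crossing 9 on, no configuration arises that was not already reachable earlier: only 36 distinct safe configurations (who is on which side, and where the canoe is) can ever be reached, none of them has everyone across, and every continuation just revisits them. So no valid plan exists.

No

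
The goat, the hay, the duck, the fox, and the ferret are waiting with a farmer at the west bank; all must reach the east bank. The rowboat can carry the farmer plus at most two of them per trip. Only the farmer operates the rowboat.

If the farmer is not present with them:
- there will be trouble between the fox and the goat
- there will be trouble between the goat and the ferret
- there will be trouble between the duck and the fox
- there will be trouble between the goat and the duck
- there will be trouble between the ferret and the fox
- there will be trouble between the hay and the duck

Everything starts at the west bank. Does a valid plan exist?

No

Whatever the first load, the items left behind include a forbidden pair without the farmer. No opening move is safe, so no plan exists.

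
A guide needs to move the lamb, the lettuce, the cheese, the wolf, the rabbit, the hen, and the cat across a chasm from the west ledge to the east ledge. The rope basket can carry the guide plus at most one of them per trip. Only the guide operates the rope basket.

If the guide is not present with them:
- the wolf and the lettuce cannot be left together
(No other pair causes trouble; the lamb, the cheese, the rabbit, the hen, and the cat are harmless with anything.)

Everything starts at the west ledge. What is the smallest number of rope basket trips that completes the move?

13

Counting alone: the guide can take at most 1 across per trip to the east ledge, so moving all 7 needs at least 7 loaded trips out, with a return between consecutive ones — at least 13 crossings.
The plan below uses exactly 13 crossings, so it is optimal:
1. Guide goes to the east ledge with the lettuce.  [the west ledge: the cat, the cheese, the hen, the lamb, the rabbit, the wolf | the east ledge: the lettuce]
2. Guide goes back to the west ledge alone.  [the west ledge: the cat, the cheese, the hen, the lamb, the rabbit, the wolf | the east ledge: the lettuce]
3. Guide goes to the east ledge with the lamb.  [the west ledge: the cat, the cheese, the hen, the rabbit, the wolf | the east ledge: the lamb, the lettuce]
4. Guide goes back to the west ledge alone.  [the west ledge: the cat, the cheese, the hen, the rabbit, the wolf | the east ledge: the lamb, the lettuce]
5. Guide goes to the east ledge with the cheese.  [the west ledge: the cat, the hen, the rabbit, the wolf | the east ledge: the cheese, the lamb, the lettuce]
6. Guide goes back to the west ledge alone.  [the west ledge: the cat, the hen, the rabbit, the wolf | the east ledge: the cheese, the lamb, the lettuce]
7. Guide goes to the east ledge with the rabbit.  [the west ledge: the cat, the hen, the wolf | the east ledge: the cheese, the lamb, the lettuce, the rabbit]
8. Guide goes back to the west ledge alone.  [the west ledge: the cat, the hen, the wolf | the east ledge: the cheese, the lamb, the lettuce, the rabbit]
9. Guide goes to the east ledge with the hen.  [the west ledge: the cat, the wolf | the east ledge: the cheese, the hen, the lamb, the lettuce, the rabbit]
10. Guide goes back to the west ledge alone.  [the west ledge: the cat, the wolf | the east ledge: the cheese, the hen, the lamb, the lettuce, the rabbit]
11. Guide goes to the east ledge with the cat.  [the west ledge: the wolf | the east ledge: the cat, the cheese, the hen, the lamb, the lettuce, the rabbit]
12. Guide goes back to the west ledge alone.  [the west ledge: the wolf | the east ledge: the cat, the cheese, the hen, the lamb, the lettuce, the rabbit]
13. Guide goes to the east ledge with the wolf.  [the west ledge: — | the east ledge: the cat, the cheese, the hen, the lamb, the lettuce, the rabbit, the wolf]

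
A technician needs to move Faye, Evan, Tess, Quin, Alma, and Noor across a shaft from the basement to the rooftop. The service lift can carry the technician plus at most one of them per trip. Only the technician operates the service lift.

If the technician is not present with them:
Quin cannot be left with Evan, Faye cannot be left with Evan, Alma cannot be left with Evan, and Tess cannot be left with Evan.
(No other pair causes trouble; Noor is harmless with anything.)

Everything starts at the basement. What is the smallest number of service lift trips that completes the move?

impossible

Following every safe sequence of crossings from the start, the most of the 6 that can be at the rooftop as the service lift arrives there on crossings 1, 3, 5 is 1, 2, 3 respectively; the best ever achieved is 3 of 6.
From crossing 7 on, no configuration arises that was not already reachable earlier: only 22 distinct safe configurations (who is on which side, and where the service lift is) can ever be reached, none of them has everyone across, and every continuation just revisits them. So no valid plan exists.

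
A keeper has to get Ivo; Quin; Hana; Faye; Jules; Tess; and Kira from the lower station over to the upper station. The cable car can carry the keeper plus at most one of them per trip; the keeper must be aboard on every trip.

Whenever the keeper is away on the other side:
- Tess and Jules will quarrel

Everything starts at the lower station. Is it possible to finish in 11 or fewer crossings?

No

Counting alone: the keeper can take at most 1 across per trip to the upper station, so moving all 7 needs at least 7 loaded trips out, with a return between consecutive ones — at least 13 crossings.
Since 11 < 13, 11 crossings cannot be enough. (The shortest complete plan in fact takes 13:)
1. Keeper goes to the upper station with Jules.
2. Keeper goes back to the lower station alone.
3. Keeper goes to the upper station with Ivo.
4. Keeper goes back to the lower station alone.
5. Keeper goes to the upper station with Quin.
6. Keeper goes back to the lower station alone.
7. Keeper goes to the upper station with Hana.
8. Keeper goes back to the lower station alone.
9. Keeper goes to the upper station with Faye.
10. Keeper goes back to the lower station alone.
11. Keeper goes to the upper station with Kira.
12. Keeper goes back to the lower station alone.
13. Keeper goes to the upper station with Tess.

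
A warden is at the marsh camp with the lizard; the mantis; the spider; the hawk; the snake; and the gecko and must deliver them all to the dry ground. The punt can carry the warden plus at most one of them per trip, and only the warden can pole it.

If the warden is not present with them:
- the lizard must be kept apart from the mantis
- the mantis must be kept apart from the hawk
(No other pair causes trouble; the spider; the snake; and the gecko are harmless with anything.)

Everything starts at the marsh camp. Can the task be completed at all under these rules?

Yes

1. Warden goes to the dry ground with the mantis.
2. Warden goes back to the marsh camp alone.
3. Warden goes to the dry ground with the lizard.
4. Warden goes back to the marsh camp with the mantis.
5. Warden goes to the dry ground with the hawk.
6. Warden goes back to the marsh camp alone.
7. Warden goes to the dry ground with the spider.
8. Warden goes back to the marsh camp alone.
9. Warden goes to the dry ground with the snake.
10. Warden goes back to the marsh camp alone.
11. Warden goes to the dry ground with the gecko.
12. Warden goes back to the marsh camp alone.
13. Warden goes to the dry ground with the mantis.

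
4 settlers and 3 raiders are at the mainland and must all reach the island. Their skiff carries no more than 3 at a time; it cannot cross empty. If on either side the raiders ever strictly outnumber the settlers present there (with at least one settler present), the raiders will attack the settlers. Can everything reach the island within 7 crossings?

Yes — this plan uses 5 crossings (≤ 7):
1. 3 raiders → the island.  (the mainland: 4S 0R; the island: 0S 3R)
2. 1 raider ← the mainland.  (the mainland: 4S 1R; the island: 0S 2R)
3. 3 settlers → the island.  (the mainland: 1S 1R; the island: 3S 2R)
4. 1 settler ← the mainland.  (the mainland: 2S 1R; the island: 2S 2R)
5. 2 settlers and 1 raider → the island.  (the mainland: 0S 0R; the island: 4S 3R)

Yes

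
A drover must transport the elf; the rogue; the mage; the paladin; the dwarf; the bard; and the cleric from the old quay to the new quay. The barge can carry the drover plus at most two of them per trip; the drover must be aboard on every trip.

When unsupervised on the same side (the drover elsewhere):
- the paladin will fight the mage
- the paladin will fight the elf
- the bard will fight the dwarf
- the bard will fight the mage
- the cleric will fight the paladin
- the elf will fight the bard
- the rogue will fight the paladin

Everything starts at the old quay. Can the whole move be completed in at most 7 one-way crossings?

No

Counting alone: the drover can take at most 2 across per trip to the new quay, so moving all 7 needs at least 4 loaded trips out, with a return between consecutive ones — at least 7 crossings.
The safety rule pushes this higher. Following every safe sequence of crossings, the most of the 7 that can be at the new quay as the barge arrives there on crossing 7 is 6 — never all 7.
So the move cannot be finished within 7 crossings. (The shortest complete plan takes 9:)
1. Drover goes to the new quay with the bard and the paladin.
2. Drover goes back to the old quay alone.
3. Drover goes to the new quay with the dwarf.
4. Drover goes back to the old quay with the bard.
5. Drover goes to the new quay with the elf and the mage.
6. Drover goes back to the old quay with the paladin.
7. Drover goes to the new quay with the cleric and the rogue.
8. Drover goes back to the old quay alone.
9. Drover goes to the new quay with the bard and the paladin.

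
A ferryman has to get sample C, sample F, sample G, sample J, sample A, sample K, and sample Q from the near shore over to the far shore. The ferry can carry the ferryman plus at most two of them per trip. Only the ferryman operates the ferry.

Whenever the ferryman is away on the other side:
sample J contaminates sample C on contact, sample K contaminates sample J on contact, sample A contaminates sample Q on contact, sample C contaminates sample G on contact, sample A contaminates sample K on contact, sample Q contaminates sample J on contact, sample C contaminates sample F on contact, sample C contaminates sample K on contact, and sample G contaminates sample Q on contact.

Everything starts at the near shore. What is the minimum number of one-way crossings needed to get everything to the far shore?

impossible

Whatever the first load, the items left behind include a forbidden pair without the ferryman. No opening move is safe, so no plan exists.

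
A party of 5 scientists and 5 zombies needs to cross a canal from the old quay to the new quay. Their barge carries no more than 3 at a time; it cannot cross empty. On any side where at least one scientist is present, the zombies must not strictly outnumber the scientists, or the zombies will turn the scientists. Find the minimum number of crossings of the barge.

11

Counting alone: each trip to the new quay takes at most 3 across and each return brings at least 1 back, so after t trips out (and t−1 returns) at most 3t − (t−1) of the 10 are across; that first reaches 10 at t = 5, so at least 9 crossings are needed.
The safety rule pushes this higher. Following every safe sequence of crossings, the most of the 10 that can be at the new quay as the barge arrives there on crossing 9 is 9 — never all 10.
So no plan with fewer than 11 crossings exists, and this one achieves 11:
1. 2 zombies → the new quay.  (the old quay: 5S 3Z; the new quay: 0S 2Z)
2. 1 zombie ← the old quay.  (the old quay: 5S 4Z; the new quay: 0S 1Z)
3. 3 zombies → the new quay.  (the old quay: 5S 1Z; the new quay: 0S 4Z)
4. 1 zombie ← the old quay.  (the old quay: 5S 2Z; the new quay: 0S 3Z)
5. 3 scientists → the new quay.  (the old quay: 2S 2Z; the new quay: 3S 3Z)
6. 1 scientist and 1 zombie ← the old quay.  (the old quay: 3S 3Z; the new quay: 2S 2Z)
7. 3 scientists → the new quay.  (the old quay: 0S 3Z; the new quay: 5S 2Z)
8. 1 zombie ← the old quay.  (the old quay: 0S 4Z; the new quay: 5S 1Z)
9. 2 zombies → the new quay.  (the old quay: 0S 2Z; the new quay: 5S 3Z)
10. 1 zombie ← the old quay.  (the old quay: 0S 3Z; the new quay: 5S 2Z)
11. 3 zombies → the new quay.  (the old quay: 0S 0Z; the new quay: 5S 5Z)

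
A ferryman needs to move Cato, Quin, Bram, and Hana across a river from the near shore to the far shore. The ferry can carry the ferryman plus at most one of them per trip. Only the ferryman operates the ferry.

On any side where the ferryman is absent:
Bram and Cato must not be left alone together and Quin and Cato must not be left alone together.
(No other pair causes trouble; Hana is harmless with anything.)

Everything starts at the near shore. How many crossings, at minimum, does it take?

9

Counting alone: the ferryman can take at most 1 across per trip to the far shore, so moving all 4 needs at least 4 loaded trips out, with a return between consecutive ones — at least 7 crossings.
The safety rule pushes this higher. Following every safe sequence of crossings, the most of the 4 that can be at the far shore as the ferry arrives there on crossing 7 is 3 — never all 4.
So no plan with fewer than 9 crossings exists, and this one achieves 9:
1. Ferryman goes to the far shore with Cato.  [the near shore: Bram, Hana, Quin | the far shore: Cato]
2. Ferryman goes back to the near shore alone.  [the near shore: Bram, Hana, Quin | the far shore: Cato]
3. Ferryman goes to the far shore with Quin.  [the near shore: Bram, Hana | the far shore: Cato, Quin]
4. Ferryman goes back to the near shore with Cato.  [the near shore: Bram, Cato, Hana | the far shore: Quin]
5. Ferryman goes to the far shore with Bram.  [the near shore: Cato, Hana | the far shore: Bram, Quin]
6. Ferryman goes back to the near shore alone.  [the near shore: Cato, Hana | the far shore: Bram, Quin]
7. Ferryman goes to the far shore with Hana.  [the near shore: Cato | the far shore: Bram, Hana, Quin]
8. Ferryman goes back to the near shore alone.  [the near shore: Cato | the far shore: Bram, Hana, Quin]
9. Ferryman goes to the far shore with Cato.  [the near shore: — | the far shore: Bram, Cato, Hana, Quin]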